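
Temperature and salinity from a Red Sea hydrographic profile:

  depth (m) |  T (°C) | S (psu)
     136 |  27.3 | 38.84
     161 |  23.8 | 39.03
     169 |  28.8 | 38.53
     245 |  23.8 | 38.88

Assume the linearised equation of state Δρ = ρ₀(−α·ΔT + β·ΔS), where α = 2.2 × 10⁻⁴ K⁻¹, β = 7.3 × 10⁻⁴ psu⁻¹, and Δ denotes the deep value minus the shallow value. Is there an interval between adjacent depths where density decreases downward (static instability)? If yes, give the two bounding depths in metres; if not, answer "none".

Evaluate Δρ/ρ₀ = −αΔT + βΔS across each adjacent pair:
  136–161 m: −αΔT+βΔS = −(2.2 × 10⁻⁴)(-3.5)+(7.3 × 10⁻⁴)(+0.19) = 9.1 × 10⁻⁴ → stable
  161–169 m: −αΔT+βΔS = −(2.2 × 10⁻⁴)(+5.0)+(7.3 × 10⁻⁴)(-0.50) = -1.5 × 10⁻³ → UNSTABLE
  169–245 m: −αΔT+βΔS = −(2.2 × 10⁻⁴)(-5.0)+(7.3 × 10⁻⁴)(+0.35) = 1.4 × 10⁻³ → stable
The 161–169 m interval has Δρ < 0: lighter water underlies denser water.

161–169 m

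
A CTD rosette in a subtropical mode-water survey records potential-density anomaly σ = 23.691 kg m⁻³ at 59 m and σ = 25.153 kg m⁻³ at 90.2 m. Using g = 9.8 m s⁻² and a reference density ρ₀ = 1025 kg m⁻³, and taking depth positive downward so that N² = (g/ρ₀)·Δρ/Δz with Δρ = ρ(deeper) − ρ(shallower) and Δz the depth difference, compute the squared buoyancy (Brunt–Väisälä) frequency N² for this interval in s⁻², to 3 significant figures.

4.48 × 10⁻⁴ s⁻²

Δρ = 1025.153 − 1023.691 = 1.462 kg m⁻³ over Δz = 90.2 − 59 = 31.2 m.
N² = (9.8/1025) × (1.462/31.2) = 4.4802 × 10⁻⁴ s⁻² ≈ 4.48 × 10⁻⁴ s⁻².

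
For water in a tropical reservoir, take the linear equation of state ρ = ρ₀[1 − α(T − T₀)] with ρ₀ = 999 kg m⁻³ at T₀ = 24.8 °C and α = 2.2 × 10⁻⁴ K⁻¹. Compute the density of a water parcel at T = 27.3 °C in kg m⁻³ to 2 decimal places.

T − T₀ = +2.5 K.
Bracket = 1 − α·(+2.5) = 1 + (-5.50 × 10⁻⁴) = 0.9994500.
ρ = 999 × 0.9994500 = 998.45 kg m⁻³.

998.45 kg m⁻³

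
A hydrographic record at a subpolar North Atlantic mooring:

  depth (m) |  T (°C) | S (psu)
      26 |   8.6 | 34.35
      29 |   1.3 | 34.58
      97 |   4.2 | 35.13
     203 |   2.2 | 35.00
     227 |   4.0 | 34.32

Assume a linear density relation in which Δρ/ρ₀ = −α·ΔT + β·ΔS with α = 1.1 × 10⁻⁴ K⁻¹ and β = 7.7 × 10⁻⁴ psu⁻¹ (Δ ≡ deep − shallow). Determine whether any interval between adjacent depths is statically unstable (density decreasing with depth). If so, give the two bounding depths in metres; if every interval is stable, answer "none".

203–227 m

Evaluate Δρ/ρ₀ = −αΔT + βΔS across each adjacent pair:
  26–29 m: −αΔT+βΔS = −(1.1 × 10⁻⁴)(-7.3)+(7.7 × 10⁻⁴)(+0.23) = 9.8 × 10⁻⁴ → stable
  29–97 m: −αΔT+βΔS = −(1.1 × 10⁻⁴)(+2.9)+(7.7 × 10⁻⁴)(+0.55) = 1.0 × 10⁻⁴ → stable
  97–203 m: −αΔT+βΔS = −(1.1 × 10⁻⁴)(-2.0)+(7.7 × 10⁻⁴)(-0.13) = 1.2 × 10⁻⁴ → stable
  203–227 m: −αΔT+βΔS = −(1.1 × 10⁻⁴)(+1.8)+(7.7 × 10⁻⁴)(-0.68) = -7.2 × 10⁻⁴ → UNSTABLE
The 203–227 m interval has Δρ < 0: lighter water underlies denser water.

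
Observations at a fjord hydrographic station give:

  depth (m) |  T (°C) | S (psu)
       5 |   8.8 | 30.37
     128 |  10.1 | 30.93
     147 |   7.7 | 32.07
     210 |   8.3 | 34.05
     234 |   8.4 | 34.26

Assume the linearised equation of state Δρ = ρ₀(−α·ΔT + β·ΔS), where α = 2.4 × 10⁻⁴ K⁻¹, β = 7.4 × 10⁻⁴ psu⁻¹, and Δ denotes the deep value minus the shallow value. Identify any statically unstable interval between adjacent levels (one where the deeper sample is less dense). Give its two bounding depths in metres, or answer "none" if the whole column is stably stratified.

none

Evaluate Δρ/ρ₀ = −αΔT + βΔS across each adjacent pair:
  5–128 m: −αΔT+βΔS = −(2.4 × 10⁻⁴)(+1.3)+(7.4 × 10⁻⁴)(+0.56) = 1.0 × 10⁻⁴ → stable
  128–147 m: −αΔT+βΔS = −(2.4 × 10⁻⁴)(-2.4)+(7.4 × 10⁻⁴)(+1.14) = 1.4 × 10⁻³ → stable
  147–210 m: −αΔT+βΔS = −(2.4 × 10⁻⁴)(+0.6)+(7.4 × 10⁻⁴)(+1.98) = 1.3 × 10⁻³ → stable
  210–234 m: −αΔT+βΔS = −(2.4 × 10⁻⁴)(+0.1)+(7.4 × 10⁻⁴)(+0.21) = 1.3 × 10⁻⁴ → stable
Every interval has Δρ > 0: the column is stably stratified throughout.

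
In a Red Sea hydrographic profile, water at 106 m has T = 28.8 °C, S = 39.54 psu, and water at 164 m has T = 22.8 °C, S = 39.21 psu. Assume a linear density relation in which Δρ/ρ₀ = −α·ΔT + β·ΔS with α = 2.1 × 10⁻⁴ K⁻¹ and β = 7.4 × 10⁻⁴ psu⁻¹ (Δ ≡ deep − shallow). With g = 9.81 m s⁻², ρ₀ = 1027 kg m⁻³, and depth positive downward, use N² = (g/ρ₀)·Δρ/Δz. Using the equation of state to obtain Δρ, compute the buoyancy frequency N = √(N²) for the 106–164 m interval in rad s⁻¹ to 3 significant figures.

ΔT = -6.0 K, ΔS = -0.33 psu (deep − shallow).
Δρ/ρ₀ = −αΔT + βΔS = 1.26 × 10⁻³ − 2.442 × 10⁻⁴ = 1.0158 × 10⁻³, so Δρ ≈ 1.043 kg m⁻³.
N² = (g/ρ₀)·Δρ/Δz = g·(Δρ/ρ₀)/Δz = 9.81 × 1.0158 × 10⁻³ / 58 = 1.7181 × 10⁻⁴ s⁻².
N = √(1.7181 × 10⁻⁴) = 0.013108 rad s⁻¹ ≈ 0.0131 rad s⁻¹.

0.0131 rad s⁻¹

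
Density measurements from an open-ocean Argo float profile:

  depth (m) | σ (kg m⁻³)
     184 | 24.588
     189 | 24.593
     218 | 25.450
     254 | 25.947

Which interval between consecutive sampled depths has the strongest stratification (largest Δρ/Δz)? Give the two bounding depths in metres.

Compute the density gradient over each adjacent pair:
  184–189 m: Δρ/Δz = 0.005/5 = 1.0 × 10⁻³ kg m⁻⁴
  189–218 m: Δρ/Δz = 0.857/29 = 0.030 kg m⁻⁴
  218–254 m: Δρ/Δz = 0.497/36 = 0.014 kg m⁻⁴
The largest gradient is in the 189–218 m interval — the pycnocline.

189–218 m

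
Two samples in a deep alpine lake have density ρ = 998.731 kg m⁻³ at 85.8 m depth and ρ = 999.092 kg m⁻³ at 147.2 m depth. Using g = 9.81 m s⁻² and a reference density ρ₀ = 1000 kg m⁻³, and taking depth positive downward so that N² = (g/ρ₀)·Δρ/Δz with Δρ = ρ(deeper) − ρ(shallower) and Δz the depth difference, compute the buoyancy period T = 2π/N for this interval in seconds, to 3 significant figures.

827 s

Δρ = 999.092 − 998.731 = 0.361 kg m⁻³ over Δz = 147.2 − 85.8 = 61.4 m.
N² = (9.81/1000) × (0.361/61.4) = 5.7678 × 10⁻⁵ s⁻².
N = √(5.7678 × 10⁻⁵) = 7.5946 × 10⁻³ rad s⁻¹, so T = 2π/N = 827.32 s ≈ 827 s.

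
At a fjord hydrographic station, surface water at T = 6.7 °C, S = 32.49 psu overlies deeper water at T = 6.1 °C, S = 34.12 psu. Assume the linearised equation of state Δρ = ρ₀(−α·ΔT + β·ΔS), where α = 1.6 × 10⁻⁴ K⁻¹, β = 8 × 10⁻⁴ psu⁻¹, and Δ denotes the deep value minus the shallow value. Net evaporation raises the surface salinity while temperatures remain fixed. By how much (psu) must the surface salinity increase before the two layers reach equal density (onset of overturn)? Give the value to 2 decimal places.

Neutral buoyancy requires −α(T_deep − T_surf) + β(S_deep − S_surf′) = 0.
S_surf′ = S_deep − (α/β)·ΔT = 34.12 − (1.6 × 10⁻⁴/8 × 10⁻⁴)·(-0.6) = 34.2400 psu.
Increase required: 34.2400 − 32.49 = 1.7500 psu.

1.75 psu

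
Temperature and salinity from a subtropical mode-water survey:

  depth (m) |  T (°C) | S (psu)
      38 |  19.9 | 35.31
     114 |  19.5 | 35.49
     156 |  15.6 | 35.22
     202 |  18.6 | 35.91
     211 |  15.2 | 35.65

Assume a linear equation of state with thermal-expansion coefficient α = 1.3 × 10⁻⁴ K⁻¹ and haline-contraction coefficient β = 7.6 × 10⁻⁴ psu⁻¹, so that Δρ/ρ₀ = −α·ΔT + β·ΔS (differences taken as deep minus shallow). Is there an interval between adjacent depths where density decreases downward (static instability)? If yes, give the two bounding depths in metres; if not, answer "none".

Evaluate Δρ/ρ₀ = −αΔT + βΔS across each adjacent pair:
  38–114 m: −αΔT+βΔS = −(1.3 × 10⁻⁴)(-0.4)+(7.6 × 10⁻⁴)(+0.18) = 1.9 × 10⁻⁴ → stable
  114–156 m: −αΔT+βΔS = −(1.3 × 10⁻⁴)(-3.9)+(7.6 × 10⁻⁴)(-0.27) = 3.0 × 10⁻⁴ → stable
  156–202 m: −αΔT+βΔS = −(1.3 × 10⁻⁴)(+3.0)+(7.6 × 10⁻⁴)(+0.69) = 1.3 × 10⁻⁴ → stable
  202–211 m: −αΔT+βΔS = −(1.3 × 10⁻⁴)(-3.4)+(7.6 × 10⁻⁴)(-0.26) = 2.4 × 10⁻⁴ → stable
Every interval has Δρ > 0: the column is stably stratified throughout.

none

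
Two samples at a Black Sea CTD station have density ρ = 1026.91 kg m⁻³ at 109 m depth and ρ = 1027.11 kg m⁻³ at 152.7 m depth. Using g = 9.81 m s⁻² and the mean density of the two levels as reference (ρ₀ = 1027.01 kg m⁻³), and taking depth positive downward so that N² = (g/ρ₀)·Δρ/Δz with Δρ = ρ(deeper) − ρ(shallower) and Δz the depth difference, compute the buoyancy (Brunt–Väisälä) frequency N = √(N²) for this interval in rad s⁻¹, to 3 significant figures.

6.61 × 10⁻³ rad s⁻¹

Δρ = 1027.11 − 1026.91 = 0.20 kg m⁻³ over Δz = 152.7 − 109 = 43.7 m.
N² = (9.81/1027.01) × (0.20/43.7) = 4.3716 × 10⁻⁵ s⁻².
N = √(4.3716 × 10⁻⁵) = 6.6118 × 10⁻³ rad s⁻¹ ≈ 6.61 × 10⁻³ rad s⁻¹.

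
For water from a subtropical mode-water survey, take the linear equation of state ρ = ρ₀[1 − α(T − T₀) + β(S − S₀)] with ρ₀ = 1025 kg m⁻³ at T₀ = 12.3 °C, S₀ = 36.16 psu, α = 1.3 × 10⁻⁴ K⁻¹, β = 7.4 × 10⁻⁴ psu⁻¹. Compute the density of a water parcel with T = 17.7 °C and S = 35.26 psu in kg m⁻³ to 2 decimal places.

T − T₀ = +5.4 K, S − S₀ = -0.90 psu.
Bracket = 1 − α·(+5.4) + β·(-0.90) = 1 + (-1.368 × 10⁻³) = 0.9986320.
ρ = 1025 × 0.9986320 = 1023.60 kg m⁻³.

1023.60 kg m⁻³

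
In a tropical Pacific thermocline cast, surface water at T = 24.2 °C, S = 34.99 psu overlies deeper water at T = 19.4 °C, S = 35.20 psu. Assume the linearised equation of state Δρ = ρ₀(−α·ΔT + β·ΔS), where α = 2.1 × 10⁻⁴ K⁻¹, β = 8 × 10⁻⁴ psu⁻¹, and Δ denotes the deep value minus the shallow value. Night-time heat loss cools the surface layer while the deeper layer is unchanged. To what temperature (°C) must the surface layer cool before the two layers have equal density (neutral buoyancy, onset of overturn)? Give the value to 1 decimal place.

18.6 °C

Neutral buoyancy requires Δρ = 0, i.e. −α(T_deep − T_surf′) + β(S_deep − S_surf) = 0.
T_surf′ = T_deep − (β/α)·ΔS = 19.4 − (8 × 10⁻⁴/2.1 × 10⁻⁴)·(+0.21) = 18.600 °C.
Cooling required: 24.2 − (18.600) = 5.600 °C.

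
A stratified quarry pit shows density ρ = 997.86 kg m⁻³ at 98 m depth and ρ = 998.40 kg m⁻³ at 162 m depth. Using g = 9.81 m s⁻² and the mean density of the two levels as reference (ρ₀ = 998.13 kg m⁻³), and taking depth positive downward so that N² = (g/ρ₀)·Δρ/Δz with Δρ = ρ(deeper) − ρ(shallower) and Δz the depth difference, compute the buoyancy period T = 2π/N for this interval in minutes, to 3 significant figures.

Δρ = 998.40 − 997.86 = 0.54 kg m⁻³ over Δz = 162 − 98 = 64 m.
N² = (9.81/998.13) × (0.54/64) = 8.2927 × 10⁻⁵ s⁻².
N = √(8.2927 × 10⁻⁵) = 9.1064 × 10⁻³ rad s⁻¹, so T = 2π/N = 689.97 s = 11.500 min ≈ 11.5 min.
N² > 0, so the interval is statically stable.

11.5 min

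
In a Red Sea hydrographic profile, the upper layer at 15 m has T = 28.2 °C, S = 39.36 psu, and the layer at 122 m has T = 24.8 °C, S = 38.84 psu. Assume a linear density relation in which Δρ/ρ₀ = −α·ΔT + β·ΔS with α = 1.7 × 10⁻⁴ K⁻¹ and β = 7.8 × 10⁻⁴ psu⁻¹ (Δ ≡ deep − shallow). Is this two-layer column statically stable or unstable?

ΔT = 24.8 − 28.2 = -3.4 K and ΔS = 38.84 − 39.36 = -0.52 psu (deep − shallow).
−αΔT = 5.78 × 10⁻⁴; βΔS = -4.056 × 10⁻⁴; sum Δρ/ρ₀ = 1.724 × 10⁻⁴.
Δρ/ρ₀ > 0, so Δρ > 0: deeper water is denser → statically stable.

stable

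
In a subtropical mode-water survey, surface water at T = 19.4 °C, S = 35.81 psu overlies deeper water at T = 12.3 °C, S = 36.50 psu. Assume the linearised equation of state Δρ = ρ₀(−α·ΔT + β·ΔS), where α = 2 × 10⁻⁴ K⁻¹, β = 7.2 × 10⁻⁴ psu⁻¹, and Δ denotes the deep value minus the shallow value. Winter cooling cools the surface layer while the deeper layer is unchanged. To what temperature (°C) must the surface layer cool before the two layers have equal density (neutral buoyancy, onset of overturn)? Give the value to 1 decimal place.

Neutral buoyancy requires Δρ = 0, i.e. −α(T_deep − T_surf′) + β(S_deep − S_surf) = 0.
T_surf′ = T_deep − (β/α)·ΔS = 12.3 − (7.2 × 10⁻⁴/2 × 10⁻⁴)·(+0.69) = 9.816 °C.
Cooling required: 19.4 − (9.816) = 9.584 °C.

9.8 °C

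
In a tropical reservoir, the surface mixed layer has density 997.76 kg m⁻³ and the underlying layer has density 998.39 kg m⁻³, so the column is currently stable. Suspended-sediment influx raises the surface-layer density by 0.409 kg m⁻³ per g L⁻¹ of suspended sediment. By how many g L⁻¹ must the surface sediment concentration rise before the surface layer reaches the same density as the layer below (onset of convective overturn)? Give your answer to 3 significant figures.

Density deficit of the surface layer: 998.39 − 997.76 = 0.63 kg m⁻³.
Required change = 0.63 / 0.409 = 1.54 g L⁻¹.

1.54 g L⁻¹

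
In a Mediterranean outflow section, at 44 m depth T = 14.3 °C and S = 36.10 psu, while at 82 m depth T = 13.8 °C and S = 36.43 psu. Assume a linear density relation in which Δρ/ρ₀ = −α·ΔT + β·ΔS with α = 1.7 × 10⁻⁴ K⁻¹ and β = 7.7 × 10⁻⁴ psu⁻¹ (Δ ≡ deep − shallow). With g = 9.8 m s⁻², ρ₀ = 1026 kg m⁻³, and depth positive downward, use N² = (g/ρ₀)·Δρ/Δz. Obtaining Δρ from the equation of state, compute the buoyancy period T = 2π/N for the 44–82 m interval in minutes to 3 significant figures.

ΔT = -0.5 K, ΔS = +0.33 psu (deep − shallow).
Δρ/ρ₀ = −αΔT + βΔS = 8.50 × 10⁻⁵ + 2.541 × 10⁻⁴ = 3.391 × 10⁻⁴, so Δρ ≈ 0.3479 kg m⁻³.
N² = (g/ρ₀)·Δρ/Δz = g·(Δρ/ρ₀)/Δz = 9.8 × 3.391 × 10⁻⁴ / 38 = 8.7452 × 10⁻⁵ s⁻².
N = √(8.7452 × 10⁻⁵) = 9.3516 × 10⁻³ rad s⁻¹ → T = 2π/N = 671.88 s = 11.198 min ≈ 11.2 min.

11.2 min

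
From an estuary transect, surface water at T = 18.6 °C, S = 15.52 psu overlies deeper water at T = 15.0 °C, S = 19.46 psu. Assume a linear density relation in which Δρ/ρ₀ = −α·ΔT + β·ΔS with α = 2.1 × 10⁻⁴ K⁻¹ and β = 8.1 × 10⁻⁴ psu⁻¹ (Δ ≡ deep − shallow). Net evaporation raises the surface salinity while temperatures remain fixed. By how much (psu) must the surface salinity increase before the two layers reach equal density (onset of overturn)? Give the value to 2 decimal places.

Neutral buoyancy requires −α(T_deep − T_surf) + β(S_deep − S_surf′) = 0.
S_surf′ = S_deep − (α/β)·ΔT = 19.46 − (2.1 × 10⁻⁴/8.1 × 10⁻⁴)·(-3.6) = 20.3933 psu.
Increase required: 20.3933 − 15.52 = 4.8733 psu.

4.87 psu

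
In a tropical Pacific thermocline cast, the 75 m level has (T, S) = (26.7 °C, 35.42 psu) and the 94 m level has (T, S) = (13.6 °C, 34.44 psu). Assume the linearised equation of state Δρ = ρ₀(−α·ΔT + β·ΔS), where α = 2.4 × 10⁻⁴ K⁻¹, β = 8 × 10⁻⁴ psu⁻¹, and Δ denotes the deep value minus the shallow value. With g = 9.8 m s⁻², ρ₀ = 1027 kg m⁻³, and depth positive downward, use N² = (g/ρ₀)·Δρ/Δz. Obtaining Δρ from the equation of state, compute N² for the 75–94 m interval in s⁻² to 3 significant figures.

ΔT = -13.1 K, ΔS = -0.98 psu (deep − shallow).
Δρ/ρ₀ = −αΔT + βΔS = 3.144 × 10⁻³ − 7.84 × 10⁻⁴ = 2.36 × 10⁻³, so Δρ ≈ 2.424 kg m⁻³.
N² = (g/ρ₀)·Δρ/Δz = g·(Δρ/ρ₀)/Δz = 9.8 × 2.36 × 10⁻³ / 19 = 1.2173 × 10⁻³ s⁻² ≈ 1.22 × 10⁻³ s⁻².

1.22 × 10⁻³ s⁻²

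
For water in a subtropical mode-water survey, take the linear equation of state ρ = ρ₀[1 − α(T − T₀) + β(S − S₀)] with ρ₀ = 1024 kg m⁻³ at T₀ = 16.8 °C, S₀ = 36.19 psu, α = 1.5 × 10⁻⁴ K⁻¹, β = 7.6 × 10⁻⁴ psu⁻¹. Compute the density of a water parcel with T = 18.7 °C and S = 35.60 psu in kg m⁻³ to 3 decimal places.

T − T₀ = +1.9 K, S − S₀ = -0.59 psu.
Bracket = 1 − α·(+1.9) + β·(-0.59) = 1 + (-7.334 × 10⁻⁴) = 0.9992666.
ρ = 1024 × 0.9992666 = 1023.249 kg m⁻³.

1023.249 kg m⁻³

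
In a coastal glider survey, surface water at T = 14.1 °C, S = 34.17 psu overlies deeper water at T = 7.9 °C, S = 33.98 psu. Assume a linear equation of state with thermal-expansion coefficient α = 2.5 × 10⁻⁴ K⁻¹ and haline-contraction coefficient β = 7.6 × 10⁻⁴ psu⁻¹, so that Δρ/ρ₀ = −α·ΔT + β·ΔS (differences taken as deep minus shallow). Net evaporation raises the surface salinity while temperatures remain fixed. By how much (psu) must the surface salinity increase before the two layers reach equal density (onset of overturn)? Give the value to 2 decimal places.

1.85 psu

Neutral buoyancy requires −α(T_deep − T_surf) + β(S_deep − S_surf′) = 0.
S_surf′ = S_deep − (α/β)·ΔT = 33.98 − (2.5 × 10⁻⁴/7.6 × 10⁻⁴)·(-6.2) = 36.0195 psu.
Increase required: 36.0195 − 34.17 = 1.8495 psu.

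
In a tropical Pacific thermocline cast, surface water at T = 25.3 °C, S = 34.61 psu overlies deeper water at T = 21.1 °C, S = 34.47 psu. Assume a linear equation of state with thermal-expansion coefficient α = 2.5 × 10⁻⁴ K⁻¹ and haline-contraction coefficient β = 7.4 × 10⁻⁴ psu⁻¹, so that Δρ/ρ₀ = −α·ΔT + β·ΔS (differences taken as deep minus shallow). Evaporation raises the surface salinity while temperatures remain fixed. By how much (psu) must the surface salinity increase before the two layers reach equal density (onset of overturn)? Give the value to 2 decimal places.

Neutral buoyancy requires −α(T_deep − T_surf) + β(S_deep − S_surf′) = 0.
S_surf′ = S_deep − (α/β)·ΔT = 34.47 − (2.5 × 10⁻⁴/7.4 × 10⁻⁴)·(-4.2) = 35.8889 psu.
Increase required: 35.8889 − 34.61 = 1.2789 psu.

1.28 psu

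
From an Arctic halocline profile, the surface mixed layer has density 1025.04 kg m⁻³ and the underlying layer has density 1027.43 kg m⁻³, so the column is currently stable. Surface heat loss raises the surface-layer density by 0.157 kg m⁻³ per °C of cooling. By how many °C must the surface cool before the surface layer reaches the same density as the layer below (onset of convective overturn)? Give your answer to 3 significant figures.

15.2 °C

Density deficit of the surface layer: 1027.43 − 1025.04 = 2.39 kg m⁻³.
Required change = 2.39 / 0.157 = 15.2 °C.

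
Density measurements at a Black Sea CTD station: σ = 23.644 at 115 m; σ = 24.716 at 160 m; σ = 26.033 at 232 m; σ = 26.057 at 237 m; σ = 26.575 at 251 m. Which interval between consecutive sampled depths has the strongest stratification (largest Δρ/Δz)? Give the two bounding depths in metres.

237–251 m

Compute the density gradient over each adjacent pair:
  115–160 m: Δρ/Δz = 1.072/45 = 0.024 kg m⁻⁴
  160–232 m: Δρ/Δz = 1.317/72 = 0.018 kg m⁻⁴
  232–237 m: Δρ/Δz = 0.024/5 = 4.8 × 10⁻³ kg m⁻⁴
  237–251 m: Δρ/Δz = 0.518/14 = 0.037 kg m⁻⁴
The largest gradient is in the 237–251 m interval — the pycnocline.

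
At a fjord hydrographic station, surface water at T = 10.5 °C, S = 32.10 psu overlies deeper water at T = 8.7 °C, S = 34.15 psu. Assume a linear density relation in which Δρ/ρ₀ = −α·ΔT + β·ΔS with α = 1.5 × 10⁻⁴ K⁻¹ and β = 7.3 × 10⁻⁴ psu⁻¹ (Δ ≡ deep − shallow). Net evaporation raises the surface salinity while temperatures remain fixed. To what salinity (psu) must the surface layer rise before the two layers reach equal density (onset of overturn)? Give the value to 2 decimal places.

34.52 psu

Neutral buoyancy requires −α(T_deep − T_surf) + β(S_deep − S_surf′) = 0.
S_surf′ = S_deep − (α/β)·ΔT = 34.15 − (1.5 × 10⁻⁴/7.3 × 10⁻⁴)·(-1.8) = 34.5199 psu.
Increase required: 34.5199 − 32.10 = 2.4199 psu.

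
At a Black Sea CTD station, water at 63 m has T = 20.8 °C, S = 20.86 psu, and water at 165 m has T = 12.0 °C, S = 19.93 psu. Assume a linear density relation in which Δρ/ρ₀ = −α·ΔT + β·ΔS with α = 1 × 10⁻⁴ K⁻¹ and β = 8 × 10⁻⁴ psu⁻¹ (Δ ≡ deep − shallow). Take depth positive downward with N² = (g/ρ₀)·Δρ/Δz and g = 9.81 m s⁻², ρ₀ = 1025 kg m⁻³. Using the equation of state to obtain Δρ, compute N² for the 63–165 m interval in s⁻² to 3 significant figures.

1.31 × 10⁻⁵ s⁻²

ΔT = -8.8 K, ΔS = -0.93 psu (deep − shallow).
Δρ/ρ₀ = −αΔT + βΔS = 8.80 × 10⁻⁴ − 7.44 × 10⁻⁴ = 1.36 × 10⁻⁴, so Δρ ≈ 0.1394 kg m⁻³.
N² = (g/ρ₀)·Δρ/Δz = g·(Δρ/ρ₀)/Δz = 9.81 × 1.36 × 10⁻⁴ / 102 = 1.3080 × 10⁻⁵ s⁻² ≈ 1.31 × 10⁻⁵ s⁻².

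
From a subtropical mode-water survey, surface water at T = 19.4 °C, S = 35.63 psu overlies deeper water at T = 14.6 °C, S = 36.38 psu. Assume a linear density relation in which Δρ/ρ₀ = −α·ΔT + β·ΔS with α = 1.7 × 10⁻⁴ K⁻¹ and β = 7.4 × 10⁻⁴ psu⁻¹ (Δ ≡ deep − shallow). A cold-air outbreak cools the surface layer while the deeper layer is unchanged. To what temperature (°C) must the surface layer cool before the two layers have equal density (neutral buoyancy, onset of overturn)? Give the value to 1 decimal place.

11.3 °C

Neutral buoyancy requires Δρ = 0, i.e. −α(T_deep − T_surf′) + β(S_deep − S_surf) = 0.
T_surf′ = T_deep − (β/α)·ΔS = 14.6 − (7.4 × 10⁻⁴/1.7 × 10⁻⁴)·(+0.75) = 11.335 °C.
Cooling required: 19.4 − (11.335) = 8.065 °C.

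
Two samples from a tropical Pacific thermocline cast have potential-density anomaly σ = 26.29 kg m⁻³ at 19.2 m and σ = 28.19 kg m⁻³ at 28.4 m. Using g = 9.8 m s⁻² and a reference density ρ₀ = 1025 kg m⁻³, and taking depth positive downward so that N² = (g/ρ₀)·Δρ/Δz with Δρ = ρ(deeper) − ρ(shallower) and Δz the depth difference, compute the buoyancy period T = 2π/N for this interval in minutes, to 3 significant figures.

Δρ = 1028.19 − 1026.29 = 1.90 kg m⁻³ over Δz = 28.4 − 19.2 = 9.2 m.
N² = (9.8/1025) × (1.90/9.2) = 1.9745 × 10⁻³ s⁻².
N = √(1.9745 × 10⁻³) = 0.044435 rad s⁻¹, so T = 2π/N = 141.40 s = 2.3567 min ≈ 2.36 min.

2.36 min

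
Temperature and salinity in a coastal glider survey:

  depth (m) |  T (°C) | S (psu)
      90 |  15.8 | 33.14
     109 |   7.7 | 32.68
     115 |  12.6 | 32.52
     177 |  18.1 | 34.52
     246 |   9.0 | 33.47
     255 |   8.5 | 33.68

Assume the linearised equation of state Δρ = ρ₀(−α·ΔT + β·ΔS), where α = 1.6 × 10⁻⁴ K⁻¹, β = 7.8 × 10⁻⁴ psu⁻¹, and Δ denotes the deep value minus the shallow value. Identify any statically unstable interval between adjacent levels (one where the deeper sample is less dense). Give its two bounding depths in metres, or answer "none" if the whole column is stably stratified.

109–115 m

Evaluate Δρ/ρ₀ = −αΔT + βΔS across each adjacent pair:
  90–109 m: −αΔT+βΔS = −(1.6 × 10⁻⁴)(-8.1)+(7.8 × 10⁻⁴)(-0.46) = 9.4 × 10⁻⁴ → stable
  109–115 m: −αΔT+βΔS = −(1.6 × 10⁻⁴)(+4.9)+(7.8 × 10⁻⁴)(-0.16) = -9.1 × 10⁻⁴ → UNSTABLE
  115–177 m: −αΔT+βΔS = −(1.6 × 10⁻⁴)(+5.5)+(7.8 × 10⁻⁴)(+2.00) = 6.8 × 10⁻⁴ → stable
  177–246 m: −αΔT+βΔS = −(1.6 × 10⁻⁴)(-9.1)+(7.8 × 10⁻⁴)(-1.05) = 6.4 × 10⁻⁴ → stable
  246–255 m: −αΔT+βΔS = −(1.6 × 10⁻⁴)(-0.5)+(7.8 × 10⁻⁴)(+0.21) = 2.4 × 10⁻⁴ → stable
The 109–115 m interval has Δρ < 0: lighter water underlies denser water.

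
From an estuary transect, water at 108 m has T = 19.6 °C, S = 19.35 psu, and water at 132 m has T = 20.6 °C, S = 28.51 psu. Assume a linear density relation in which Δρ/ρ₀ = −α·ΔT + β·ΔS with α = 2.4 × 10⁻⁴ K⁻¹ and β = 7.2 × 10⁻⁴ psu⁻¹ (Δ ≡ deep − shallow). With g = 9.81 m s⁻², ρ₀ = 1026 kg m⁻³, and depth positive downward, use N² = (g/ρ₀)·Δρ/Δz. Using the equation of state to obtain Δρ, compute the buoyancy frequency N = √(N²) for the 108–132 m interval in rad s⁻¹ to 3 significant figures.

ΔT = +1.0 K, ΔS = +9.16 psu (deep − shallow).
Δρ/ρ₀ = −αΔT + βΔS = -2.40 × 10⁻⁴ + 6.5952 × 10⁻³ = 6.3552 × 10⁻³, so Δρ ≈ 6.520 kg m⁻³.
N² = (g/ρ₀)·Δρ/Δz = g·(Δρ/ρ₀)/Δz = 9.81 × 6.3552 × 10⁻³ / 24 = 2.5977 × 10⁻³ s⁻².
N = √(2.5977 × 10⁻³) = 0.050968 rad s⁻¹ ≈ 0.0510 rad s⁻¹.

0.0510 rad s⁻¹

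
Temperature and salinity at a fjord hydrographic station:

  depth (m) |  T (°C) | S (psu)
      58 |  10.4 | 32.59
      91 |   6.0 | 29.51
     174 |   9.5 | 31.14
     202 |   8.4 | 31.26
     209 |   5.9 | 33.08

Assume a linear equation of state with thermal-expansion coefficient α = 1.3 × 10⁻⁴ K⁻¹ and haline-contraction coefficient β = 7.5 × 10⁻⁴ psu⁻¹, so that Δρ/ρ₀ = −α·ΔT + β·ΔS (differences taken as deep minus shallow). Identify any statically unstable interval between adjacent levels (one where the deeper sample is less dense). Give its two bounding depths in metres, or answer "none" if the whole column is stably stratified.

58–91 m

Evaluate Δρ/ρ₀ = −αΔT + βΔS across each adjacent pair:
  58–91 m: −αΔT+βΔS = −(1.3 × 10⁻⁴)(-4.4)+(7.5 × 10⁻⁴)(-3.08) = -1.7 × 10⁻³ → UNSTABLE
  91–174 m: −αΔT+βΔS = −(1.3 × 10⁻⁴)(+3.5)+(7.5 × 10⁻⁴)(+1.63) = 7.7 × 10⁻⁴ → stable
  174–202 m: −αΔT+βΔS = −(1.3 × 10⁻⁴)(-1.1)+(7.5 × 10⁻⁴)(+0.12) = 2.3 × 10⁻⁴ → stable
  202–209 m: −αΔT+βΔS = −(1.3 × 10⁻⁴)(-2.5)+(7.5 × 10⁻⁴)(+1.82) = 1.7 × 10⁻³ → stable
The 58–91 m interval has Δρ < 0: lighter water underlies denser water.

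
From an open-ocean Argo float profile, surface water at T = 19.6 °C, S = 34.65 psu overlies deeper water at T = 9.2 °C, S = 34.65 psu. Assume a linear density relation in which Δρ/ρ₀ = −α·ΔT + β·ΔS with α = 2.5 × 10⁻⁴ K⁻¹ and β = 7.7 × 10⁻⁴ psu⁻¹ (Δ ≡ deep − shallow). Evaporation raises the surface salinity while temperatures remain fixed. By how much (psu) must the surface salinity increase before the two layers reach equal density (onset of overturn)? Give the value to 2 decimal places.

3.38 psu

Neutral buoyancy requires −α(T_deep − T_surf) + β(S_deep − S_surf′) = 0.
S_surf′ = S_deep − (α/β)·ΔT = 34.65 − (2.5 × 10⁻⁴/7.7 × 10⁻⁴)·(-10.4) = 38.0266 psu.
Increase required: 38.0266 − 34.65 = 3.3766 psu.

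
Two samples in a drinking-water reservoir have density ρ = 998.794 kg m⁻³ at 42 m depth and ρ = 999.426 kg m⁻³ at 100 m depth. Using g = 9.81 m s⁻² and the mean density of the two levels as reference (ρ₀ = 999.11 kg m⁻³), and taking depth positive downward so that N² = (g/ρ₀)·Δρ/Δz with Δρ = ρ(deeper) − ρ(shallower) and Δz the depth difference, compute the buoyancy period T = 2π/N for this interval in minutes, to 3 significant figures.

Δρ = 999.426 − 998.794 = 0.632 kg m⁻³ over Δz = 100 − 42 = 58 m.
N² = (9.81/999.11) × (0.632/58) = 1.0699 × 10⁻⁴ s⁻².
N = √(1.0699 × 10⁻⁴) = 0.010344 rad s⁻¹, so T = 2π/N = 607.42 s = 10.124 min ≈ 10.1 min.
A positive N² confirms static stability across the interval.

10.1 min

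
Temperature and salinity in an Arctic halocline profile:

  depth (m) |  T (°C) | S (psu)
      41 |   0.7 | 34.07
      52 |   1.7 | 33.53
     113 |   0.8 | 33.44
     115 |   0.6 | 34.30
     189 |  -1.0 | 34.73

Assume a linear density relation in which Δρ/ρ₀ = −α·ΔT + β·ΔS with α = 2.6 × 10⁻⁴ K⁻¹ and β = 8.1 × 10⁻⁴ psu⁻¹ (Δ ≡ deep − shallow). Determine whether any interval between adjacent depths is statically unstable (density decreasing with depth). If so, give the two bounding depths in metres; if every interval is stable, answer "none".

41–52 m

Evaluate Δρ/ρ₀ = −αΔT + βΔS across each adjacent pair:
  41–52 m: −αΔT+βΔS = −(2.6 × 10⁻⁴)(+1.0)+(8.1 × 10⁻⁴)(-0.54) = -7.0 × 10⁻⁴ → UNSTABLE
  52–113 m: −αΔT+βΔS = −(2.6 × 10⁻⁴)(-0.9)+(8.1 × 10⁻⁴)(-0.09) = 1.6 × 10⁻⁴ → stable
  113–115 m: −αΔT+βΔS = −(2.6 × 10⁻⁴)(-0.2)+(8.1 × 10⁻⁴)(+0.86) = 7.5 × 10⁻⁴ → stable
  115–189 m: −αΔT+βΔS = −(2.6 × 10⁻⁴)(-1.6)+(8.1 × 10⁻⁴)(+0.43) = 7.6 × 10⁻⁴ → stable
The 41–52 m interval has Δρ < 0: lighter water underlies denser water.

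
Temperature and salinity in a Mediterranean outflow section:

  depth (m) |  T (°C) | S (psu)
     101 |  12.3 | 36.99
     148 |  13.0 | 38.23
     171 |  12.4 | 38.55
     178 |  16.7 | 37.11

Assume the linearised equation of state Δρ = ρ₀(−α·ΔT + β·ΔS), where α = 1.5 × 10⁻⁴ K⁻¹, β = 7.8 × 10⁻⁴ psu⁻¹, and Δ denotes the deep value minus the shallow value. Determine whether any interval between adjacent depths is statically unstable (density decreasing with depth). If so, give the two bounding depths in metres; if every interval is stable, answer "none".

Evaluate Δρ/ρ₀ = −αΔT + βΔS across each adjacent pair:
  101–148 m: −αΔT+βΔS = −(1.5 × 10⁻⁴)(+0.7)+(7.8 × 10⁻⁴)(+1.24) = 8.6 × 10⁻⁴ → stable
  148–171 m: −αΔT+βΔS = −(1.5 × 10⁻⁴)(-0.6)+(7.8 × 10⁻⁴)(+0.32) = 3.4 × 10⁻⁴ → stable
  171–178 m: −αΔT+βΔS = −(1.5 × 10⁻⁴)(+4.3)+(7.8 × 10⁻⁴)(-1.44) = -1.8 × 10⁻³ → UNSTABLE
The 171–178 m interval has Δρ < 0: lighter water underlies denser water.

171–178 m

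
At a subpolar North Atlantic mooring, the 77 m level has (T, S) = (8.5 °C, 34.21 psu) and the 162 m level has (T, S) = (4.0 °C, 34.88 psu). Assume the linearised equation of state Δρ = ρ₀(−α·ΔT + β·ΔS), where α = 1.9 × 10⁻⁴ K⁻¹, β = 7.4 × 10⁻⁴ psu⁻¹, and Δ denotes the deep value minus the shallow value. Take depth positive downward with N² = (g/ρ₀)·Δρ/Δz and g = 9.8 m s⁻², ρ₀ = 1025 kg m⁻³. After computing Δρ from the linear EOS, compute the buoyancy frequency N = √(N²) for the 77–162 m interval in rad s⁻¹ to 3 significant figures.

0.0125 rad s⁻¹

ΔT = -4.5 K, ΔS = +0.67 psu (deep − shallow).
Δρ/ρ₀ = −αΔT + βΔS = 8.55 × 10⁻⁴ + 4.958 × 10⁻⁴ = 1.3508 × 10⁻³, so Δρ ≈ 1.385 kg m⁻³.
N² = (g/ρ₀)·Δρ/Δz = g·(Δρ/ρ₀)/Δz = 9.8 × 1.3508 × 10⁻³ / 85 = 1.5574 × 10⁻⁴ s⁻².
N = √(1.5574 × 10⁻⁴) = 0.012480 rad s⁻¹ ≈ 0.0125 rad s⁻¹.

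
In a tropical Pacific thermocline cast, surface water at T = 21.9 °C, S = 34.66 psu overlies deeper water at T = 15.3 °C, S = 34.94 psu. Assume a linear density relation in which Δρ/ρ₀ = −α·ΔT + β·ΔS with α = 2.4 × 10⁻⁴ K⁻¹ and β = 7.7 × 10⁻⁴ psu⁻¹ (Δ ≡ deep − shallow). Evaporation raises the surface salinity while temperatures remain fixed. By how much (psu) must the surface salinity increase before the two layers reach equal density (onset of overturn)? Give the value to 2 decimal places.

2.34 psu

Neutral buoyancy requires −α(T_deep − T_surf) + β(S_deep − S_surf′) = 0.
S_surf′ = S_deep − (α/β)·ΔT = 34.94 − (2.4 × 10⁻⁴/7.7 × 10⁻⁴)·(-6.6) = 36.9971 psu.
Increase required: 36.9971 − 34.66 = 2.3371 psu.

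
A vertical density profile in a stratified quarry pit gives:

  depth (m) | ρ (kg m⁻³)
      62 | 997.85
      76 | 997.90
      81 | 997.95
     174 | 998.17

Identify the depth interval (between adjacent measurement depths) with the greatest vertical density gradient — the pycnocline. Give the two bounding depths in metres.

Compute the density gradient over each adjacent pair:
  62–76 m: Δρ/Δz = 0.05/14 = 3.6 × 10⁻³ kg m⁻⁴
  76–81 m: Δρ/Δz = 0.05/5 = 0.010 kg m⁻⁴
  81–174 m: Δρ/Δz = 0.22/93 = 2.4 × 10⁻³ kg m⁻⁴
The largest gradient is in the 76–81 m interval — the pycnocline.

76–81 m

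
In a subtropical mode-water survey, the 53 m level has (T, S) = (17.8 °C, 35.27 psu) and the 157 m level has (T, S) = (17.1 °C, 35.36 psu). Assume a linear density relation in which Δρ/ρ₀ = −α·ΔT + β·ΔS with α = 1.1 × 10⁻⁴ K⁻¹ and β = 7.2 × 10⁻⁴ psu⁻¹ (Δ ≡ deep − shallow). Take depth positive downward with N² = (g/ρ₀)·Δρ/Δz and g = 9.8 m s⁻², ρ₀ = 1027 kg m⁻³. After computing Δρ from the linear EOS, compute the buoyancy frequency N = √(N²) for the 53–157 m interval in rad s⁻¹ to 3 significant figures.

ΔT = -0.7 K, ΔS = +0.09 psu (deep − shallow).
Δρ/ρ₀ = −αΔT + βΔS = 7.70 × 10⁻⁵ + 6.48 × 10⁻⁵ = 1.418 × 10⁻⁴, so Δρ ≈ 0.1456 kg m⁻³.
N² = (g/ρ₀)·Δρ/Δz = g·(Δρ/ρ₀)/Δz = 9.8 × 1.418 × 10⁻⁴ / 104 = 1.3362 × 10⁻⁵ s⁻².
N = √(1.3362 × 10⁻⁵) = 3.6554 × 10⁻³ rad s⁻¹ ≈ 3.66 × 10⁻³ rad s⁻¹.

3.66 × 10⁻³ rad s⁻¹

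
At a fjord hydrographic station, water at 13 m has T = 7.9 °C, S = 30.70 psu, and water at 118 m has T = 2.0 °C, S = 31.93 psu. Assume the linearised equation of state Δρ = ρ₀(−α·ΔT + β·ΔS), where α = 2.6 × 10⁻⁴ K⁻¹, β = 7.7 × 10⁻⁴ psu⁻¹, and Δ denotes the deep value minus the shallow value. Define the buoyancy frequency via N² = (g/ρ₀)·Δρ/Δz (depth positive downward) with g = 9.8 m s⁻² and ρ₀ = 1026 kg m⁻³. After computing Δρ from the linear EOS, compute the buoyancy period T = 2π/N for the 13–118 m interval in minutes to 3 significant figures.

ΔT = -5.9 K, ΔS = +1.23 psu (deep − shallow).
Δρ/ρ₀ = −αΔT + βΔS = 1.534 × 10⁻³ + 9.471 × 10⁻⁴ = 2.4811 × 10⁻³, so Δρ ≈ 2.546 kg m⁻³.
N² = (g/ρ₀)·Δρ/Δz = g·(Δρ/ρ₀)/Δz = 9.8 × 2.4811 × 10⁻³ / 105 = 2.3157 × 10⁻⁴ s⁻².
N = √(2.3157 × 10⁻⁴) = 0.015217 rad s⁻¹ → T = 2π/N = 412.91 s = 6.8818 min ≈ 6.88 min.

6.88 min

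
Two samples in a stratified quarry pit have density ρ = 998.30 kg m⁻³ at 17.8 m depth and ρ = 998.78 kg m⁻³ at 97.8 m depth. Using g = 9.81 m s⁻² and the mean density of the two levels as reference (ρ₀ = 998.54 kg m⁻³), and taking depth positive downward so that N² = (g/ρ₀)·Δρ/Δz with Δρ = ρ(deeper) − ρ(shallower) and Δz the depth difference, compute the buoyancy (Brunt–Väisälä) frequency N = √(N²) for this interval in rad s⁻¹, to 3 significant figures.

Δρ = 998.78 − 998.30 = 0.48 kg m⁻³ over Δz = 97.8 − 17.8 = 80 m.
N² = (9.81/998.54) × (0.48/80) = 5.8946 × 10⁻⁵ s⁻².
N = √(5.8946 × 10⁻⁵) = 7.6776 × 10⁻³ rad s⁻¹ ≈ 7.68 × 10⁻³ rad s⁻¹.

7.68 × 10⁻³ rad s⁻¹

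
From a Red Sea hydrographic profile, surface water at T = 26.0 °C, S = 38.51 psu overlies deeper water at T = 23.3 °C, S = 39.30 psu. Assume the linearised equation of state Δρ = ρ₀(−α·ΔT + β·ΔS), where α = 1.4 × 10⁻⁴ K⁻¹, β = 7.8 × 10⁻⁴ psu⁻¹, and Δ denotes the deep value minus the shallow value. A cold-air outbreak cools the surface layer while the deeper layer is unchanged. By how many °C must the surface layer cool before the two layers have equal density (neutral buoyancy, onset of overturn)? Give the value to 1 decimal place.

Neutral buoyancy requires Δρ = 0, i.e. −α(T_deep − T_surf′) + β(S_deep − S_surf) = 0.
T_surf′ = T_deep − (β/α)·ΔS = 23.3 − (7.8 × 10⁻⁴/1.4 × 10⁻⁴)·(+0.79) = 18.899 °C.
Cooling required: 26.0 − (18.899) = 7.101 °C.

7.1 °C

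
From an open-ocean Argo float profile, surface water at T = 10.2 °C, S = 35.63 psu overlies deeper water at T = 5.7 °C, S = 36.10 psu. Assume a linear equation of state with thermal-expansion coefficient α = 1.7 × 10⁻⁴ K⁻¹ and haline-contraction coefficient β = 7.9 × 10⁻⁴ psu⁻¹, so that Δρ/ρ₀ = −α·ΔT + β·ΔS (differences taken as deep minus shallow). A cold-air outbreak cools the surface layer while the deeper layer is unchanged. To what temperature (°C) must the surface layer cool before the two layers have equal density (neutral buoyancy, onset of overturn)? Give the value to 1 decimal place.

Neutral buoyancy requires Δρ = 0, i.e. −α(T_deep − T_surf′) + β(S_deep − S_surf) = 0.
T_surf′ = T_deep − (β/α)·ΔS = 5.7 − (7.9 × 10⁻⁴/1.7 × 10⁻⁴)·(+0.47) = 3.516 °C.
Cooling required: 10.2 − (3.516) = 6.684 °C.

3.5 °C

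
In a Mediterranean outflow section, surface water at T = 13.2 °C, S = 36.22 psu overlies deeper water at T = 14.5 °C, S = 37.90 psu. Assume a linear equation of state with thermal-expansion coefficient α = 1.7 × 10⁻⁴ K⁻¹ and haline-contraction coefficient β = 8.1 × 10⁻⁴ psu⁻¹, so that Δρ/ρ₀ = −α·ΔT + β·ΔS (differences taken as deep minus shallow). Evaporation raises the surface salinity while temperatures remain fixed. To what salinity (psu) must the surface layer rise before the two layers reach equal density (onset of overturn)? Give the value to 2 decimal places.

Neutral buoyancy requires −α(T_deep − T_surf) + β(S_deep − S_surf′) = 0.
S_surf′ = S_deep − (α/β)·ΔT = 37.90 − (1.7 × 10⁻⁴/8.1 × 10⁻⁴)·(+1.3) = 37.6272 psu.
Increase required: 37.6272 − 36.22 = 1.4072 psu.

37.63 psu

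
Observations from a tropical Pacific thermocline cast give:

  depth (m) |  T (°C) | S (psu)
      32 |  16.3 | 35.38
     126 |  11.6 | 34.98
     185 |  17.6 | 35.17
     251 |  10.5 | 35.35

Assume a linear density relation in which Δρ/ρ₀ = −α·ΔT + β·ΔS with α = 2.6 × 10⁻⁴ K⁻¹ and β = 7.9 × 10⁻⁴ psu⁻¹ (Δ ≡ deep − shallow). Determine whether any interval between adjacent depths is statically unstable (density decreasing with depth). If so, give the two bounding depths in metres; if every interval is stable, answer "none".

126–185 m

Evaluate Δρ/ρ₀ = −αΔT + βΔS across each adjacent pair:
  32–126 m: −αΔT+βΔS = −(2.6 × 10⁻⁴)(-4.7)+(7.9 × 10⁻⁴)(-0.40) = 9.1 × 10⁻⁴ → stable
  126–185 m: −αΔT+βΔS = −(2.6 × 10⁻⁴)(+6.0)+(7.9 × 10⁻⁴)(+0.19) = -1.4 × 10⁻³ → UNSTABLE
  185–251 m: −αΔT+βΔS = −(2.6 × 10⁻⁴)(-7.1)+(7.9 × 10⁻⁴)(+0.18) = 2.0 × 10⁻³ → stable
The 126–185 m interval has Δρ < 0: lighter water underlies denser water.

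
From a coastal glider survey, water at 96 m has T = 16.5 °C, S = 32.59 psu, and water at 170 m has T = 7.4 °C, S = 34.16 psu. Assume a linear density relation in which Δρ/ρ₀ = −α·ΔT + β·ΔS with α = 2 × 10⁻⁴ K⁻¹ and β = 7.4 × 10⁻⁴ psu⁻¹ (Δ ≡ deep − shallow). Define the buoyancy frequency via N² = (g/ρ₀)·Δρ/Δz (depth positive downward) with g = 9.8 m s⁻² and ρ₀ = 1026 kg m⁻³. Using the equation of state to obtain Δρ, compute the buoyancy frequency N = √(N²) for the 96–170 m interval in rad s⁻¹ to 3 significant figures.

0.0199 rad s⁻¹

ΔT = -9.1 K, ΔS = +1.57 psu (deep − shallow).
Δρ/ρ₀ = −αΔT + βΔS = 1.82 × 10⁻³ + 1.1618 × 10⁻³ = 2.9818 × 10⁻³, so Δρ ≈ 3.059 kg m⁻³.
N² = (g/ρ₀)·Δρ/Δz = g·(Δρ/ρ₀)/Δz = 9.8 × 2.9818 × 10⁻³ / 74 = 3.9489 × 10⁻⁴ s⁻².
N = √(3.9489 × 10⁻⁴) = 0.019872 rad s⁻¹ ≈ 0.0199 rad s⁻¹.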